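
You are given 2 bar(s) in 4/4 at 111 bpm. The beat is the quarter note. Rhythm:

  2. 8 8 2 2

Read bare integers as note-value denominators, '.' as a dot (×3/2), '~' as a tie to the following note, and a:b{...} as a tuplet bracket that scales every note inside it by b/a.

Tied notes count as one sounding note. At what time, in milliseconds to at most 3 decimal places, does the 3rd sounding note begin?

1. 0.0ms @ 0 + 1621.622ms (3)
2. 1621.622ms @ 3 + 270.27ms (1/2)
3. 1891.892ms @ 7/2 + 270.27ms (1/2)
4. 2162.162ms @ 4 + 1081.081ms (2)
5. 3243.243ms @ 6 + 1081.081ms (2)

note 3 onset = 7/2b = 1891.892ms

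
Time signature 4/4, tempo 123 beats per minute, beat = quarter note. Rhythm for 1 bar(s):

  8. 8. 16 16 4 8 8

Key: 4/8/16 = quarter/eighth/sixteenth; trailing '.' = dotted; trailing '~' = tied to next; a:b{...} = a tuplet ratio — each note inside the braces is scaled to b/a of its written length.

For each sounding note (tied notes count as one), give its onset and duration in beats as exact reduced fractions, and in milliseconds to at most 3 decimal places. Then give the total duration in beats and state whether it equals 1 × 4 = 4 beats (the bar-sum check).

1) 0.0ms=0b +365.854ms=3/4b
2) 365.854ms=3/4b +365.854ms=3/4b
3) 731.707ms=3/2b +121.951ms=1/4b
4) 853.659ms=7/4b +121.951ms=1/4b
5) 975.61ms=2b +487.805ms=1b
6) 1463.415ms=3b +243.902ms=1/2b
7) 1707.317ms=7/2b +243.902ms=1/2b
Σ=4b of 4 (123bpm 4/4) — PASS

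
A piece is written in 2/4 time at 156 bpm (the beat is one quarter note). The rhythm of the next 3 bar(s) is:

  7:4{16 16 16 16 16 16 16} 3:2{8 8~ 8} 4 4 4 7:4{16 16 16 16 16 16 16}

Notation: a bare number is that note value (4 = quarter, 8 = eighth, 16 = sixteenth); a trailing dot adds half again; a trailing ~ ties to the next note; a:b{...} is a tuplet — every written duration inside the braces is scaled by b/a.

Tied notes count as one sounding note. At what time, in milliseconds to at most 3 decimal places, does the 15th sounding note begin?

note 15 onset = 37/7b = 2032.967ms

1. 0.0ms @ 0 + 54.945ms (1/7)
2. 54.945ms @ 1/7 + 54.945ms (1/7)
3. 109.89ms @ 2/7 + 54.945ms (1/7)
4. 164.835ms @ 3/7 + 54.945ms (1/7)
5. 219.78ms @ 4/7 + 54.945ms (1/7)
6. 274.725ms @ 5/7 + 54.945ms (1/7)
7. 329.67ms @ 6/7 + 54.945ms (1/7)
8. 384.615ms @ 1 + 128.205ms (1/3)
9. 512.821ms @ 4/3 + 256.41ms (2/3)
10. 769.231ms @ 2 + 384.615ms (1)
11. 1153.846ms @ 3 + 384.615ms (1)
12. 1538.462ms @ 4 + 384.615ms (1)
13. 1923.077ms @ 5 + 54.945ms (1/7)
14. 1978.022ms @ 36/7 + 54.945ms (1/7)
15. 2032.967ms @ 37/7 + 54.945ms (1/7)
16. 2087.912ms @ 38/7 + 54.945ms (1/7)
17. 2142.857ms @ 39/7 + 54.945ms (1/7)
18. 2197.802ms @ 40/7 + 54.945ms (1/7)
19. 2252.747ms @ 41/7 + 54.945ms (1/7)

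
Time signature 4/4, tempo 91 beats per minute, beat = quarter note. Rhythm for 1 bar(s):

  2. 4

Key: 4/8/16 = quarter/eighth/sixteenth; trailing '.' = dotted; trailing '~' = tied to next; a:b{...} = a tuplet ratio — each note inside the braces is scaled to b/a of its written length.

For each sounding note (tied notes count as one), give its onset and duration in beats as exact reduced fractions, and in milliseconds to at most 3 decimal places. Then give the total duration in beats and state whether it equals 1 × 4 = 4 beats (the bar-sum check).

1) 0.0ms=0b +1978.022ms=3b
2) 1978.022ms=3b +659.341ms=1b
Σ=4b of 4 (91bpm 4/4) — PASS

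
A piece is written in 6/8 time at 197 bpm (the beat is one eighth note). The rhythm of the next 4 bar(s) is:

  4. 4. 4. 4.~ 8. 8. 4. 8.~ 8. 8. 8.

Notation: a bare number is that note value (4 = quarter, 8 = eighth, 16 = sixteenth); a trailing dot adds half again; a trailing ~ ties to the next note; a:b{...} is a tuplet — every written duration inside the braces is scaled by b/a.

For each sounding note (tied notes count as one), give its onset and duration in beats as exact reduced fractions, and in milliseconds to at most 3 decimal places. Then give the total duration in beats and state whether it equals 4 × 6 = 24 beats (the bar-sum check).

1) 0.0ms=0b +913.706ms=3b
2) 913.706ms=3b +913.706ms=3b
3) 1827.411ms=6b +913.706ms=3b
4) 2741.117ms=9b +1370.558ms=9/2b
5) 4111.675ms=27/2b +456.853ms=3/2b
6) 4568.528ms=15b +913.706ms=3b
7) 5482.234ms=18b +913.706ms=3b
8) 6395.939ms=21b +456.853ms=3/2b
9) 6852.792ms=45/2b +456.853ms=3/2b
Σ=24b of 24 (197bpm 6/8) — PASS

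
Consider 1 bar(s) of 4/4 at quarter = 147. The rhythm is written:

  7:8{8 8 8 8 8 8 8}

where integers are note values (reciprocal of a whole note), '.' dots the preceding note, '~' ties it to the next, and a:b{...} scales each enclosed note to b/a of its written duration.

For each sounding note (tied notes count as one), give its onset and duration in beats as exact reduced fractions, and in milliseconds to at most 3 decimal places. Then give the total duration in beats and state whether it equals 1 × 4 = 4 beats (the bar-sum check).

1) 0.0ms=0b +233.236ms=4/7b
2) 233.236ms=4/7b +233.236ms=4/7b
3) 466.472ms=8/7b +233.236ms=4/7b
4) 699.708ms=12/7b +233.236ms=4/7b
5) 932.945ms=16/7b +233.236ms=4/7b
6) 1166.181ms=20/7b +233.236ms=4/7b
7) 1399.417ms=24/7b +233.236ms=4/7b
Σ=4b of 4 (147bpm 4/4) — PASS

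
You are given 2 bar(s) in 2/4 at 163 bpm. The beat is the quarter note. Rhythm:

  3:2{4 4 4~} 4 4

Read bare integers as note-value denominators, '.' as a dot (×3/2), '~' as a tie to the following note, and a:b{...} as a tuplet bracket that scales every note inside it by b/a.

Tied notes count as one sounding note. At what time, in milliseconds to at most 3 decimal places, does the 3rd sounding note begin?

1. 0.0ms @ 0 + 245.399ms (2/3)
2. 245.399ms @ 2/3 + 245.399ms (2/3)
3. 490.798ms @ 4/3 + 613.497ms (5/3)
4. 1104.294ms @ 3 + 368.098ms (1)

note 3 onset = 4/3b = 490.798ms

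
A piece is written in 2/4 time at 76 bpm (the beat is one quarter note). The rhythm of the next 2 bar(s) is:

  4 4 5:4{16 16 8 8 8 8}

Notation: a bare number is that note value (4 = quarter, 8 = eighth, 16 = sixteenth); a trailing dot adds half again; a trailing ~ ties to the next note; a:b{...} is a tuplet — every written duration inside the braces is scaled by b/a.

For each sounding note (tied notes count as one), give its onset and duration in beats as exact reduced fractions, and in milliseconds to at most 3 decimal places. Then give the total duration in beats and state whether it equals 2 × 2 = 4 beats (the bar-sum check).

1) 0.0ms=0b +789.474ms=1b
2) 789.474ms=1b +789.474ms=1b
3) 1578.947ms=2b +157.895ms=1/5b
4) 1736.842ms=11/5b +157.895ms=1/5b
5) 1894.737ms=12/5b +315.789ms=2/5b
6) 2210.526ms=14/5b +315.789ms=2/5b
7) 2526.316ms=16/5b +315.789ms=2/5b
8) 2842.105ms=18/5b +315.789ms=2/5b
Σ=4b of 4 (76bpm 2/4) — PASS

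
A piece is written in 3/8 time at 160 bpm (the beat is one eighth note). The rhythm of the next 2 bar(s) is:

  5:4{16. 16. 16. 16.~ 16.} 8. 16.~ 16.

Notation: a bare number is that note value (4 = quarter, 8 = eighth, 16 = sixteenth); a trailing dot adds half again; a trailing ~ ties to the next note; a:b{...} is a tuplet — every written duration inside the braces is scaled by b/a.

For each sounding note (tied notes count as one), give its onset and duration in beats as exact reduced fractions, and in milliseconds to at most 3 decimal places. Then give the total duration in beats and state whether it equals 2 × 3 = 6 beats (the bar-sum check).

1) 0.0ms=0b +225.0ms=3/5b
2) 225.0ms=3/5b +225.0ms=3/5b
3) 450.0ms=6/5b +225.0ms=3/5b
4) 675.0ms=9/5b +450.0ms=6/5b
5) 1125.0ms=3b +562.5ms=3/2b
6) 1687.5ms=9/2b +562.5ms=3/2b
Σ=6b of 6 (160bpm 3/8) — PASS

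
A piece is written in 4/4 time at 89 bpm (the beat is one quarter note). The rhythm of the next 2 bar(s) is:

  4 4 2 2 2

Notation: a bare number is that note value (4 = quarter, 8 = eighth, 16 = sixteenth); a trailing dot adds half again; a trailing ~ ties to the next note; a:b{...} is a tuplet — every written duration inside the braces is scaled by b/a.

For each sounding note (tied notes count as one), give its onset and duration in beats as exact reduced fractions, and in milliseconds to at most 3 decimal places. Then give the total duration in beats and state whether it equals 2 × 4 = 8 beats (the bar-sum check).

1) 0.0ms=0b +674.157ms=1b
2) 674.157ms=1b +674.157ms=1b
3) 1348.315ms=2b +1348.315ms=2b
4) 2696.629ms=4b +1348.315ms=2b
5) 4044.944ms=6b +1348.315ms=2b
Σ=8b of 8 (89bpm 4/4) — PASS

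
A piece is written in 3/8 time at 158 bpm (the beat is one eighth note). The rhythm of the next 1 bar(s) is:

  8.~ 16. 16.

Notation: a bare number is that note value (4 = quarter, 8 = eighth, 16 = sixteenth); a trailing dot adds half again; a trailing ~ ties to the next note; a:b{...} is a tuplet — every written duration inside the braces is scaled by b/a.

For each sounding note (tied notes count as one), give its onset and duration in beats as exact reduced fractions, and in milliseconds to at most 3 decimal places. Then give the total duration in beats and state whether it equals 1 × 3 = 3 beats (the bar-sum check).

1) 0.0ms=0b +854.43ms=9/4b
2) 854.43ms=9/4b +284.81ms=3/4b
Σ=3b of 3 (158bpm 3/8) — PASS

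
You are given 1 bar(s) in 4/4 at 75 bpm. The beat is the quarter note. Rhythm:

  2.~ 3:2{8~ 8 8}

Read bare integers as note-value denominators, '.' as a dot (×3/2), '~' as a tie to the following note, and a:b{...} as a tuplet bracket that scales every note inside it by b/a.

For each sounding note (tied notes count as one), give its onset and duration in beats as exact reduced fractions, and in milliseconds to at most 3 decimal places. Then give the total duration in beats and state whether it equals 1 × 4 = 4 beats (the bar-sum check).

1) 0.0ms=0b +2933.333ms=11/3b
2) 2933.333ms=11/3b +266.667ms=1/3b
Σ=4b of 4 (75bpm 4/4) — PASS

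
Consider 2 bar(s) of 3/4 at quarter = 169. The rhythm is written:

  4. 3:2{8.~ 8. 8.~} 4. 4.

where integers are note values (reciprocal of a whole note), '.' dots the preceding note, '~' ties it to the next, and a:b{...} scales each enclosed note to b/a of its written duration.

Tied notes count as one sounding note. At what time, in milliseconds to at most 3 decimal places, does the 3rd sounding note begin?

note 3 onset = 5/2b = 887.574ms

1. 0.0ms @ 0 + 532.544ms (3/2)
2. 532.544ms @ 3/2 + 355.03ms (1)
3. 887.574ms @ 5/2 + 710.059ms (2)
4. 1597.633ms @ 9/2 + 532.544ms (3/2)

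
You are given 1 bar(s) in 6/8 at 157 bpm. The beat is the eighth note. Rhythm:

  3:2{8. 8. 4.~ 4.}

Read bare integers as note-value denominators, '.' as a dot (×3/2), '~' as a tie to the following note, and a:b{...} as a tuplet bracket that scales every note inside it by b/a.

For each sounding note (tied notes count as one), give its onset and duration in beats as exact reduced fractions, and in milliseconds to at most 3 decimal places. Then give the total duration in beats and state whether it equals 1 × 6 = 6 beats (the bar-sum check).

1) 0.0ms=0b +382.166ms=1b
2) 382.166ms=1b +382.166ms=1b
3) 764.331ms=2b +1528.662ms=4b
Σ=6b of 6 (157bpm 6/8) — PASS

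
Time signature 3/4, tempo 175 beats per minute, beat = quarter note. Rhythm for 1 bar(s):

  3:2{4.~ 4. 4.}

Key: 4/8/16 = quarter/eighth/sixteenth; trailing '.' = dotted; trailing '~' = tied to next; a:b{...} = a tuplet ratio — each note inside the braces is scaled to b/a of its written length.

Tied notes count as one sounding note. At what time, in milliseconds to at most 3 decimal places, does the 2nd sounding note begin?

note 2 onset = 2b = 685.714ms

1. 0.0ms @ 0 + 685.714ms (2)
2. 685.714ms @ 2 + 342.857ms (1)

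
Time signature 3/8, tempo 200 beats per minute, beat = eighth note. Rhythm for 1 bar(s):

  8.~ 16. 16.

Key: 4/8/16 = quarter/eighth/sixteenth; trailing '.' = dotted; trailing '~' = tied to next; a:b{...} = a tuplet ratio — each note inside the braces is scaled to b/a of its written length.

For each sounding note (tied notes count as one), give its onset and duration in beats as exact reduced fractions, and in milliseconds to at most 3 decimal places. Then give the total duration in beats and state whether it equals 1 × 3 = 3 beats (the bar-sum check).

1) 0.0ms=0b +675.0ms=9/4b
2) 675.0ms=9/4b +225.0ms=3/4b
Σ=3b of 3 (200bpm 3/8) — PASS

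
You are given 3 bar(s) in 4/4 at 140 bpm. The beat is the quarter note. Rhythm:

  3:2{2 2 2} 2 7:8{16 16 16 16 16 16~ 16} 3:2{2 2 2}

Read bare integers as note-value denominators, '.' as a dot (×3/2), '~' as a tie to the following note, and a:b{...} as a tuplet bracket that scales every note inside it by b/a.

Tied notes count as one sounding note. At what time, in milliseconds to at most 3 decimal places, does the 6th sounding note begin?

note 6 onset = 44/7b = 2693.878ms

1. 0.0ms @ 0 + 571.429ms (4/3)
2. 571.429ms @ 4/3 + 571.429ms (4/3)
3. 1142.857ms @ 8/3 + 571.429ms (4/3)
4. 1714.286ms @ 4 + 857.143ms (2)
5. 2571.429ms @ 6 + 122.449ms (2/7)
6. 2693.878ms @ 44/7 + 122.449ms (2/7)
7. 2816.327ms @ 46/7 + 122.449ms (2/7)
8. 2938.776ms @ 48/7 + 122.449ms (2/7)
9. 3061.224ms @ 50/7 + 122.449ms (2/7)
10. 3183.673ms @ 52/7 + 244.898ms (4/7)
11. 3428.571ms @ 8 + 571.429ms (4/3)
12. 4000.0ms @ 28/3 + 571.429ms (4/3)
13. 4571.429ms @ 32/3 + 571.429ms (4/3)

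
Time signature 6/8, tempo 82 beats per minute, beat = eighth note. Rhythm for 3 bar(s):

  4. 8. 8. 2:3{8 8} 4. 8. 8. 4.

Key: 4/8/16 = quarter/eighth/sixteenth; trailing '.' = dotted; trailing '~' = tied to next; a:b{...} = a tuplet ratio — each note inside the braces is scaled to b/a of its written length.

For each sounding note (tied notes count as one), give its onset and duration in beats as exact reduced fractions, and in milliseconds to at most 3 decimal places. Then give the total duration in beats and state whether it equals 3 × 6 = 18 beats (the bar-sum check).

1) 0.0ms=0b +2195.122ms=3b
2) 2195.122ms=3b +1097.561ms=3/2b
3) 3292.683ms=9/2b +1097.561ms=3/2b
4) 4390.244ms=6b +1097.561ms=3/2b
5) 5487.805ms=15/2b +1097.561ms=3/2b
6) 6585.366ms=9b +2195.122ms=3b
7) 8780.488ms=12b +1097.561ms=3/2b
8) 9878.049ms=27/2b +1097.561ms=3/2b
9) 10975.61ms=15b +2195.122ms=3b
Σ=18b of 18 (82bpm 6/8) — PASS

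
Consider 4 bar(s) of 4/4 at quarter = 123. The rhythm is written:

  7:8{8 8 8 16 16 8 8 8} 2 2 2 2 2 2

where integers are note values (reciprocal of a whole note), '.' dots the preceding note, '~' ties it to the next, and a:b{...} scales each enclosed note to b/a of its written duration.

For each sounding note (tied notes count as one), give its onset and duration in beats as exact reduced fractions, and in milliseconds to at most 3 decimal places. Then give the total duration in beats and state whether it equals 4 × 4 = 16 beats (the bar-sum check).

1) 0.0ms=0b +278.746ms=4/7b
2) 278.746ms=4/7b +278.746ms=4/7b
3) 557.491ms=8/7b +278.746ms=4/7b
4) 836.237ms=12/7b +139.373ms=2/7b
5) 975.61ms=2b +139.373ms=2/7b
6) 1114.983ms=16/7b +278.746ms=4/7b
7) 1393.728ms=20/7b +278.746ms=4/7b
8) 1672.474ms=24/7b +278.746ms=4/7b
9) 1951.22ms=4b +975.61ms=2b
10) 2926.829ms=6b +975.61ms=2b
11) 3902.439ms=8b +975.61ms=2b
12) 4878.049ms=10b +975.61ms=2b
13) 5853.659ms=12b +975.61ms=2b
14) 6829.268ms=14b +975.61ms=2b
Σ=16b of 16 (123bpm 4/4) — PASS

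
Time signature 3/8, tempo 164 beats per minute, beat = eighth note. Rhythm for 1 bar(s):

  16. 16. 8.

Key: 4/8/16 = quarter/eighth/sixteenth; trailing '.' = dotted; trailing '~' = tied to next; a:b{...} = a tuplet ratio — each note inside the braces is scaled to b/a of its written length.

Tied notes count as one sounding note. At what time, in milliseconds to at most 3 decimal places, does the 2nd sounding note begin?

note 2 onset = 3/4b = 274.39ms

1. 0.0ms @ 0 + 274.39ms (3/4)
2. 274.39ms @ 3/4 + 274.39ms (3/4)
3. 548.78ms @ 3/2 + 548.78ms (3/2)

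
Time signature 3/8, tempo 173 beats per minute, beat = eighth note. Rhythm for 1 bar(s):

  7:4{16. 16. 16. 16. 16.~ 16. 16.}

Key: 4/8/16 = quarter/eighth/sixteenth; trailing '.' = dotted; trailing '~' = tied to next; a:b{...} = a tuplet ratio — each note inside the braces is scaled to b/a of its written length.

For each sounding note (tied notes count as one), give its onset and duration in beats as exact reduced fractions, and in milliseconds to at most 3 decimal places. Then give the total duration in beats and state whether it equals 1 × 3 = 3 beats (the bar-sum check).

1) 0.0ms=0b +148.637ms=3/7b
2) 148.637ms=3/7b +148.637ms=3/7b
3) 297.275ms=6/7b +148.637ms=3/7b
4) 445.912ms=9/7b +148.637ms=3/7b
5) 594.55ms=12/7b +297.275ms=6/7b
6) 891.825ms=18/7b +148.637ms=3/7b
Σ=3b of 3 (173bpm 3/8) — PASS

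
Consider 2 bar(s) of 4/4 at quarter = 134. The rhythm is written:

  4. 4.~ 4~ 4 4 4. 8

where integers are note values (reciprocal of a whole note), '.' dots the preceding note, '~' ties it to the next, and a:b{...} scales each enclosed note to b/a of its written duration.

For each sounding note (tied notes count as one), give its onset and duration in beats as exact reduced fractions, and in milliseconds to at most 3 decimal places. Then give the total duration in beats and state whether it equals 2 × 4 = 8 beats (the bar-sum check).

1) 0.0ms=0b +671.642ms=3/2b
2) 671.642ms=3/2b +1567.164ms=7/2b
3) 2238.806ms=5b +447.761ms=1b
4) 2686.567ms=6b +671.642ms=3/2b
5) 3358.209ms=15/2b +223.881ms=1/2b
Σ=8b of 8 (134bpm 4/4) — PASS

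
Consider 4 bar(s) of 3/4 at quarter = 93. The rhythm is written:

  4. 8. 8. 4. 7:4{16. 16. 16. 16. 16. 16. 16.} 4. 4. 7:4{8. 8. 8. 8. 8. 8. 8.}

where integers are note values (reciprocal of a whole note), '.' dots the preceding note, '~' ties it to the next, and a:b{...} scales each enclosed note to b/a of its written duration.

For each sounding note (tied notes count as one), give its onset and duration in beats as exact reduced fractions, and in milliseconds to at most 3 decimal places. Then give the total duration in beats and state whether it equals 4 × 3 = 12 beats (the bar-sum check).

1) 0.0ms=0b +967.742ms=3/2b
2) 967.742ms=3/2b +483.871ms=3/4b
3) 1451.613ms=9/4b +483.871ms=3/4b
4) 1935.484ms=3b +967.742ms=3/2b
5) 2903.226ms=9/2b +138.249ms=3/14b
6) 3041.475ms=33/7b +138.249ms=3/14b
7) 3179.724ms=69/14b +138.249ms=3/14b
8) 3317.972ms=36/7b +138.249ms=3/14b
9) 3456.221ms=75/14b +138.249ms=3/14b
10) 3594.47ms=39/7b +138.249ms=3/14b
11) 3732.719ms=81/14b +138.249ms=3/14b
12) 3870.968ms=6b +967.742ms=3/2b
13) 4838.71ms=15/2b +967.742ms=3/2b
14) 5806.452ms=9b +276.498ms=3/7b
15) 6082.949ms=66/7b +276.498ms=3/7b
16) 6359.447ms=69/7b +276.498ms=3/7b
17) 6635.945ms=72/7b +276.498ms=3/7b
18) 6912.442ms=75/7b +276.498ms=3/7b
19) 7188.94ms=78/7b +276.498ms=3/7b
20) 7465.438ms=81/7b +276.498ms=3/7b
Σ=12b of 12 (93bpm 3/4) — PASS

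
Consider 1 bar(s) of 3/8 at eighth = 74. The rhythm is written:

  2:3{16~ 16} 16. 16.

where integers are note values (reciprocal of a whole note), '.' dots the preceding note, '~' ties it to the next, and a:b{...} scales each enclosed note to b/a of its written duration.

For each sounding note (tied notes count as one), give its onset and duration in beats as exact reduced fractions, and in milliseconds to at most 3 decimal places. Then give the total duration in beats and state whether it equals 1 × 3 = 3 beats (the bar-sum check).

1) 0.0ms=0b +1216.216ms=3/2b
2) 1216.216ms=3/2b +608.108ms=3/4b
3) 1824.324ms=9/4b +608.108ms=3/4b
Σ=3b of 3 (74bpm 3/8) — PASS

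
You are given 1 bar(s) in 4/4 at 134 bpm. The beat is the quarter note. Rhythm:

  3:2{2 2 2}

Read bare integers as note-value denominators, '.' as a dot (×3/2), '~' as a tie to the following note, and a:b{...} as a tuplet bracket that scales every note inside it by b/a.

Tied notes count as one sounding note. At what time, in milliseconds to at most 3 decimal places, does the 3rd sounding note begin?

1. 0.0ms @ 0 + 597.015ms (4/3)
2. 597.015ms @ 4/3 + 597.015ms (4/3)
3. 1194.03ms @ 8/3 + 597.015ms (4/3)

note 3 onset = 8/3b = 1194.03ms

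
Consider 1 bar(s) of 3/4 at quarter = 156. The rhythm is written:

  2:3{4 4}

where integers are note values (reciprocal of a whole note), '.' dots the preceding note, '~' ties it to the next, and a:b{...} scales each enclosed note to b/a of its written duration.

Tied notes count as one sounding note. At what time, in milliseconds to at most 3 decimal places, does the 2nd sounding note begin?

note 2 onset = 3/2b = 576.923ms

1. 0.0ms @ 0 + 576.923ms (3/2)
2. 576.923ms @ 3/2 + 576.923ms (3/2)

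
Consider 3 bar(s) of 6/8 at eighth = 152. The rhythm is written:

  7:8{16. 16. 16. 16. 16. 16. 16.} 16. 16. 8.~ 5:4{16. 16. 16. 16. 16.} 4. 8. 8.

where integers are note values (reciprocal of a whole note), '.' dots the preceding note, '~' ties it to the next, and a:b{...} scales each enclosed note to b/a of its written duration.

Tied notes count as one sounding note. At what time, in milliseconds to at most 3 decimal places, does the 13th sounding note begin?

note 13 onset = 54/5b = 4263.158ms

1. 0.0ms @ 0 + 338.346ms (6/7)
2. 338.346ms @ 6/7 + 338.346ms (6/7)
3. 676.692ms @ 12/7 + 338.346ms (6/7)
4. 1015.038ms @ 18/7 + 338.346ms (6/7)
5. 1353.383ms @ 24/7 + 338.346ms (6/7)
6. 1691.729ms @ 30/7 + 338.346ms (6/7)
7. 2030.075ms @ 36/7 + 338.346ms (6/7)
8. 2368.421ms @ 6 + 296.053ms (3/4)
9. 2664.474ms @ 27/4 + 296.053ms (3/4)
10. 2960.526ms @ 15/2 + 828.947ms (21/10)
11. 3789.474ms @ 48/5 + 236.842ms (3/5)
12. 4026.316ms @ 51/5 + 236.842ms (3/5)
13. 4263.158ms @ 54/5 + 236.842ms (3/5)
14. 4500.0ms @ 57/5 + 236.842ms (3/5)
15. 4736.842ms @ 12 + 1184.211ms (3)
16. 5921.053ms @ 15 + 592.105ms (3/2)
17. 6513.158ms @ 33/2 + 592.105ms (3/2)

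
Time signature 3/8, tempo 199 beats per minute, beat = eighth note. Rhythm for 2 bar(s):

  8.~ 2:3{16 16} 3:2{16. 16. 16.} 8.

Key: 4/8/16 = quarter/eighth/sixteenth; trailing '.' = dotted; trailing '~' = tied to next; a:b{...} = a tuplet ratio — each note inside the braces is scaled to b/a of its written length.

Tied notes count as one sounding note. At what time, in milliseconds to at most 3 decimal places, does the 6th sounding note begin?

note 6 onset = 9/2b = 1356.784ms

1. 0.0ms @ 0 + 678.392ms (9/4)
2. 678.392ms @ 9/4 + 226.131ms (3/4)
3. 904.523ms @ 3 + 150.754ms (1/2)
4. 1055.276ms @ 7/2 + 150.754ms (1/2)
5. 1206.03ms @ 4 + 150.754ms (1/2)
6. 1356.784ms @ 9/2 + 452.261ms (3/2)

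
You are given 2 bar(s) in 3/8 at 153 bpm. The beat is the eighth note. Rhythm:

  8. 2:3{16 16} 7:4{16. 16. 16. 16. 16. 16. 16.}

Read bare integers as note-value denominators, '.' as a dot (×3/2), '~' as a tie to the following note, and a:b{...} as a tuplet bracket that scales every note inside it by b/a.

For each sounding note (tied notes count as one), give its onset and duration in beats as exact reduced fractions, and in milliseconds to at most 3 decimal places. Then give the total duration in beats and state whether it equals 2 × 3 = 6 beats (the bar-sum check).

1) 0.0ms=0b +588.235ms=3/2b
2) 588.235ms=3/2b +294.118ms=3/4b
3) 882.353ms=9/4b +294.118ms=3/4b
4) 1176.471ms=3b +168.067ms=3/7b
5) 1344.538ms=24/7b +168.067ms=3/7b
6) 1512.605ms=27/7b +168.067ms=3/7b
7) 1680.672ms=30/7b +168.067ms=3/7b
8) 1848.739ms=33/7b +168.067ms=3/7b
9) 2016.807ms=36/7b +168.067ms=3/7b
10) 2184.874ms=39/7b +168.067ms=3/7b
Σ=6b of 6 (153bpm 3/8) — PASS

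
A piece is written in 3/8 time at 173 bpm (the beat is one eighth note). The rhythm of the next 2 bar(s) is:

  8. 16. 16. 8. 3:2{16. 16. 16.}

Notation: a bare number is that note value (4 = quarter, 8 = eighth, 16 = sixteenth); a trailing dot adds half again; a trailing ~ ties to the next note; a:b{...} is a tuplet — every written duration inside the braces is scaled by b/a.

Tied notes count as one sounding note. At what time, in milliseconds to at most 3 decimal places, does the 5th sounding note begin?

note 5 onset = 9/2b = 1560.694ms

1. 0.0ms @ 0 + 520.231ms (3/2)
2. 520.231ms @ 3/2 + 260.116ms (3/4)
3. 780.347ms @ 9/4 + 260.116ms (3/4)
4. 1040.462ms @ 3 + 520.231ms (3/2)
5. 1560.694ms @ 9/2 + 173.41ms (1/2)
6. 1734.104ms @ 5 + 173.41ms (1/2)
7. 1907.514ms @ 11/2 + 173.41ms (1/2)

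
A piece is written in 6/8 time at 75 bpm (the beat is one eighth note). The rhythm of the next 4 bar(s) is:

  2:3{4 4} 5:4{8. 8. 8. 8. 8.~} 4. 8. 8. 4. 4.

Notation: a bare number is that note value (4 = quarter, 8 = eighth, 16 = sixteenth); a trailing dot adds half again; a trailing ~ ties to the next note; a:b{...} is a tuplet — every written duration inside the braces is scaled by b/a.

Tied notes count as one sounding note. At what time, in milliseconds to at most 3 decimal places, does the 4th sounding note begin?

1. 0.0ms @ 0 + 2400.0ms (3)
2. 2400.0ms @ 3 + 2400.0ms (3)
3. 4800.0ms @ 6 + 960.0ms (6/5)
4. 5760.0ms @ 36/5 + 960.0ms (6/5)
5. 6720.0ms @ 42/5 + 960.0ms (6/5)
6. 7680.0ms @ 48/5 + 960.0ms (6/5)
7. 8640.0ms @ 54/5 + 3360.0ms (21/5)
8. 12000.0ms @ 15 + 1200.0ms (3/2)
9. 13200.0ms @ 33/2 + 1200.0ms (3/2)
10. 14400.0ms @ 18 + 2400.0ms (3)
11. 16800.0ms @ 21 + 2400.0ms (3)

note 4 onset = 36/5b = 5760.0ms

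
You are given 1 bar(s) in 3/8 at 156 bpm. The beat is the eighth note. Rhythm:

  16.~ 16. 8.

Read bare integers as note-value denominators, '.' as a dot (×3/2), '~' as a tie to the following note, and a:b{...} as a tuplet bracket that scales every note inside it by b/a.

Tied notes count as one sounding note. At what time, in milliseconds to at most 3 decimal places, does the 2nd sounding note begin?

1. 0.0ms @ 0 + 576.923ms (3/2)
2. 576.923ms @ 3/2 + 576.923ms (3/2)

note 2 onset = 3/2b = 576.923ms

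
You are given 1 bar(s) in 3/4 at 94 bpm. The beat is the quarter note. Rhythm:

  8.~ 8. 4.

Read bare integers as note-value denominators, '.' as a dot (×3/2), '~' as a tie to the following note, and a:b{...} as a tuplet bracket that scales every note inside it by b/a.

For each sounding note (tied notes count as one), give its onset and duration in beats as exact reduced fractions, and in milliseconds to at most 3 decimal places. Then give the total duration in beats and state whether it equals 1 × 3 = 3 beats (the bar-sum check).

1) 0.0ms=0b +957.447ms=3/2b
2) 957.447ms=3/2b +957.447ms=3/2b
Σ=3b of 3 (94bpm 3/4) — PASS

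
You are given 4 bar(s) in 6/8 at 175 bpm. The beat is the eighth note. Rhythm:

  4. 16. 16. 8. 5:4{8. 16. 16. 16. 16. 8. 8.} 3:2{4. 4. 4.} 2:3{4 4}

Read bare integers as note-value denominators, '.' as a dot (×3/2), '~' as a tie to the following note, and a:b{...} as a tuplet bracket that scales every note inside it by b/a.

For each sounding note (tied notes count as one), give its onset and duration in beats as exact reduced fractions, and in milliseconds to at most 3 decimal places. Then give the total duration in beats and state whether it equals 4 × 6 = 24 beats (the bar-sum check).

1) 0.0ms=0b +1028.571ms=3b
2) 1028.571ms=3b +257.143ms=3/4b
3) 1285.714ms=15/4b +257.143ms=3/4b
4) 1542.857ms=9/2b +514.286ms=3/2b
5) 2057.143ms=6b +411.429ms=6/5b
6) 2468.571ms=36/5b +205.714ms=3/5b
7) 2674.286ms=39/5b +205.714ms=3/5b
8) 2880.0ms=42/5b +205.714ms=3/5b
9) 3085.714ms=9b +205.714ms=3/5b
10) 3291.429ms=48/5b +411.429ms=6/5b
11) 3702.857ms=54/5b +411.429ms=6/5b
12) 4114.286ms=12b +685.714ms=2b
13) 4800.0ms=14b +685.714ms=2b
14) 5485.714ms=16b +685.714ms=2b
15) 6171.429ms=18b +1028.571ms=3b
16) 7200.0ms=21b +1028.571ms=3b
Σ=24b of 24 (175bpm 6/8) — PASS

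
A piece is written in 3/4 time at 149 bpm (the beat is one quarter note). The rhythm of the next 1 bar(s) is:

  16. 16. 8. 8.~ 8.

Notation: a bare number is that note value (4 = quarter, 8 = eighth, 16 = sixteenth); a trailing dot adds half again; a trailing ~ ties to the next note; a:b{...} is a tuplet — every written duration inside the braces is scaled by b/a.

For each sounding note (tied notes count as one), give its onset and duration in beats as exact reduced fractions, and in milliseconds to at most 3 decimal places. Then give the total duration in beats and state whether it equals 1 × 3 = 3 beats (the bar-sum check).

1) 0.0ms=0b +151.007ms=3/8b
2) 151.007ms=3/8b +151.007ms=3/8b
3) 302.013ms=3/4b +302.013ms=3/4b
4) 604.027ms=3/2b +604.027ms=3/2b
Σ=3b of 3 (149bpm 3/4) — PASS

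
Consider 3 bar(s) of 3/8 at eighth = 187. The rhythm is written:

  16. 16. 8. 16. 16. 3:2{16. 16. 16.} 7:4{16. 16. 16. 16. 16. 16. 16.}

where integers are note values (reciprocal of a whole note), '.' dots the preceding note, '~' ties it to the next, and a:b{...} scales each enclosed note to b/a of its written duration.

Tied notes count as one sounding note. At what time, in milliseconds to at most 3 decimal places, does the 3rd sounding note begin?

1. 0.0ms @ 0 + 240.642ms (3/4)
2. 240.642ms @ 3/4 + 240.642ms (3/4)
3. 481.283ms @ 3/2 + 481.283ms (3/2)
4. 962.567ms @ 3 + 240.642ms (3/4)
5. 1203.209ms @ 15/4 + 240.642ms (3/4)
6. 1443.85ms @ 9/2 + 160.428ms (1/2)
7. 1604.278ms @ 5 + 160.428ms (1/2)
8. 1764.706ms @ 11/2 + 160.428ms (1/2)
9. 1925.134ms @ 6 + 137.51ms (3/7)
10. 2062.643ms @ 45/7 + 137.51ms (3/7)
11. 2200.153ms @ 48/7 + 137.51ms (3/7)
12. 2337.662ms @ 51/7 + 137.51ms (3/7)
13. 2475.172ms @ 54/7 + 137.51ms (3/7)
14. 2612.681ms @ 57/7 + 137.51ms (3/7)
15. 2750.191ms @ 60/7 + 137.51ms (3/7)

note 3 onset = 3/2b = 481.283ms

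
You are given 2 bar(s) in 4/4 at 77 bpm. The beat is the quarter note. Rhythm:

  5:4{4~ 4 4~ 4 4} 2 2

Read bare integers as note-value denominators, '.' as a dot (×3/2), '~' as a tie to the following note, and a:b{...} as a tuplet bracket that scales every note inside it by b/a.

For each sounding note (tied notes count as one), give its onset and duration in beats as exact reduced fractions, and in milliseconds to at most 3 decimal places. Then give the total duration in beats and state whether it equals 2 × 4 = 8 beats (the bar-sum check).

1) 0.0ms=0b +1246.753ms=8/5b
2) 1246.753ms=8/5b +1246.753ms=8/5b
3) 2493.506ms=16/5b +623.377ms=4/5b
4) 3116.883ms=4b +1558.442ms=2b
5) 4675.325ms=6b +1558.442ms=2b
Σ=8b of 8 (77bpm 4/4) — PASS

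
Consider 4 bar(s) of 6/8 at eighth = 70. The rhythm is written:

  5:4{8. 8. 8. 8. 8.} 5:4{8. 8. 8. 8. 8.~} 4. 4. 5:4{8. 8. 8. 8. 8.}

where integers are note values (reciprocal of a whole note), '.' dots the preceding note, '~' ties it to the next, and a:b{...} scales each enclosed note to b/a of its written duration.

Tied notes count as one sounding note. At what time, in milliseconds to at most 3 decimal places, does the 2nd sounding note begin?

note 2 onset = 6/5b = 1028.571ms

1. 0.0ms @ 0 + 1028.571ms (6/5)
2. 1028.571ms @ 6/5 + 1028.571ms (6/5)
3. 2057.143ms @ 12/5 + 1028.571ms (6/5)
4. 3085.714ms @ 18/5 + 1028.571ms (6/5)
5. 4114.286ms @ 24/5 + 1028.571ms (6/5)
6. 5142.857ms @ 6 + 1028.571ms (6/5)
7. 6171.429ms @ 36/5 + 1028.571ms (6/5)
8. 7200.0ms @ 42/5 + 1028.571ms (6/5)
9. 8228.571ms @ 48/5 + 1028.571ms (6/5)
10. 9257.143ms @ 54/5 + 3600.0ms (21/5)
11. 12857.143ms @ 15 + 2571.429ms (3)
12. 15428.571ms @ 18 + 1028.571ms (6/5)
13. 16457.143ms @ 96/5 + 1028.571ms (6/5)
14. 17485.714ms @ 102/5 + 1028.571ms (6/5)
15. 18514.286ms @ 108/5 + 1028.571ms (6/5)
16. 19542.857ms @ 114/5 + 1028.571ms (6/5)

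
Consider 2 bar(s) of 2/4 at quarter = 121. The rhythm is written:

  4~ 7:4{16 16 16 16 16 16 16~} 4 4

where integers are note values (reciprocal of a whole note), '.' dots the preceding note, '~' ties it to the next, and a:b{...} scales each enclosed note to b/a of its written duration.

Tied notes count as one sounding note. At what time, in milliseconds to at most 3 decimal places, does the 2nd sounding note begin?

1. 0.0ms @ 0 + 566.706ms (8/7)
2. 566.706ms @ 8/7 + 70.838ms (1/7)
3. 637.544ms @ 9/7 + 70.838ms (1/7)
4. 708.383ms @ 10/7 + 70.838ms (1/7)
5. 779.221ms @ 11/7 + 70.838ms (1/7)
6. 850.059ms @ 12/7 + 70.838ms (1/7)
7. 920.897ms @ 13/7 + 566.706ms (8/7)
8. 1487.603ms @ 3 + 495.868ms (1)

note 2 onset = 8/7b = 566.706ms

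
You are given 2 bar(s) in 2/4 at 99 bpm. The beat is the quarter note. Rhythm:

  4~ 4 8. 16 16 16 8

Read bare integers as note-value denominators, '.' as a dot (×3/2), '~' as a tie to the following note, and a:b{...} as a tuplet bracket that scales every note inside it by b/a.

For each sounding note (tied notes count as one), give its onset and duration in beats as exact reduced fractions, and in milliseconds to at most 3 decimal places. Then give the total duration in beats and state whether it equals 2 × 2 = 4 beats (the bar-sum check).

1) 0.0ms=0b +1212.121ms=2b
2) 1212.121ms=2b +454.545ms=3/4b
3) 1666.667ms=11/4b +151.515ms=1/4b
4) 1818.182ms=3b +151.515ms=1/4b
5) 1969.697ms=13/4b +151.515ms=1/4b
6) 2121.212ms=7/2b +303.03ms=1/2b
Σ=4b of 4 (99bpm 2/4) — PASS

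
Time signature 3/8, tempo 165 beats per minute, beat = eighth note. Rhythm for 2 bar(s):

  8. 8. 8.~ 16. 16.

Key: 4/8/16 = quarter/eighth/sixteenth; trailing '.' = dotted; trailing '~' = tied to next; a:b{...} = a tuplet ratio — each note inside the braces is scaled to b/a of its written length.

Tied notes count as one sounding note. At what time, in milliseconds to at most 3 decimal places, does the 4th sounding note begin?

1. 0.0ms @ 0 + 545.455ms (3/2)
2. 545.455ms @ 3/2 + 545.455ms (3/2)
3. 1090.909ms @ 3 + 818.182ms (9/4)
4. 1909.091ms @ 21/4 + 272.727ms (3/4)

note 4 onset = 21/4b = 1909.091ms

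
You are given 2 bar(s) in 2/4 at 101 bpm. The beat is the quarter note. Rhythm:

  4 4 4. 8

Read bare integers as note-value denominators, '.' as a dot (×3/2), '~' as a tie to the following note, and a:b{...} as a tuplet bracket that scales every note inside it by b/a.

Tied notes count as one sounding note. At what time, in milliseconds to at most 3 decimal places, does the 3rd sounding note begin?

note 3 onset = 2b = 1188.119ms

1. 0.0ms @ 0 + 594.059ms (1)
2. 594.059ms @ 1 + 594.059ms (1)
3. 1188.119ms @ 2 + 891.089ms (3/2)
4. 2079.208ms @ 7/2 + 297.03ms (1/2)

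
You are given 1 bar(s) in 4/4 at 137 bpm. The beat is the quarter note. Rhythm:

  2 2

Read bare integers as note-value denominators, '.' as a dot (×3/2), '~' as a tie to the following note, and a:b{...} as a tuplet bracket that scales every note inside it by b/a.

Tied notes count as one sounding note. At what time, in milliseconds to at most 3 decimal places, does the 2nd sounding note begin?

1. 0.0ms @ 0 + 875.912ms (2)
2. 875.912ms @ 2 + 875.912ms (2)

note 2 onset = 2b = 875.912ms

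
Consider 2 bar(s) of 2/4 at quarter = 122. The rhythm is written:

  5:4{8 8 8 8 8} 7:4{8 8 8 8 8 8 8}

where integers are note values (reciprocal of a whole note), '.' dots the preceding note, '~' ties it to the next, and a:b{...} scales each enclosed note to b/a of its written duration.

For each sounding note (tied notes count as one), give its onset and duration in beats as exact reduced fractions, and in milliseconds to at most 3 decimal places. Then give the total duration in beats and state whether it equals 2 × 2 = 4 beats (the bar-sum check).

1) 0.0ms=0b +196.721ms=2/5b
2) 196.721ms=2/5b +196.721ms=2/5b
3) 393.443ms=4/5b +196.721ms=2/5b
4) 590.164ms=6/5b +196.721ms=2/5b
5) 786.885ms=8/5b +196.721ms=2/5b
6) 983.607ms=2b +140.515ms=2/7b
7) 1124.122ms=16/7b +140.515ms=2/7b
8) 1264.637ms=18/7b +140.515ms=2/7b
9) 1405.152ms=20/7b +140.515ms=2/7b
10) 1545.667ms=22/7b +140.515ms=2/7b
11) 1686.183ms=24/7b +140.515ms=2/7b
12) 1826.698ms=26/7b +140.515ms=2/7b
Σ=4b of 4 (122bpm 2/4) — PASS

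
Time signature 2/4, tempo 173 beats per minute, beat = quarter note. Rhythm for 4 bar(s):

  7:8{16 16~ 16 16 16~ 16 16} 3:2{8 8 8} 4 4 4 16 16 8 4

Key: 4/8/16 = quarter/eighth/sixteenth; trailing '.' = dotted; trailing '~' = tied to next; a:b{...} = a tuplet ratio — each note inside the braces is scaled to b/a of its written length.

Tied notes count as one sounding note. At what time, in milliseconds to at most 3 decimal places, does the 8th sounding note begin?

1. 0.0ms @ 0 + 99.092ms (2/7)
2. 99.092ms @ 2/7 + 198.183ms (4/7)
3. 297.275ms @ 6/7 + 99.092ms (2/7)
4. 396.367ms @ 8/7 + 198.183ms (4/7)
5. 594.55ms @ 12/7 + 99.092ms (2/7)
6. 693.642ms @ 2 + 115.607ms (1/3)
7. 809.249ms @ 7/3 + 115.607ms (1/3)
8. 924.855ms @ 8/3 + 115.607ms (1/3)
9. 1040.462ms @ 3 + 346.821ms (1)
10. 1387.283ms @ 4 + 346.821ms (1)
11. 1734.104ms @ 5 + 346.821ms (1)
12. 2080.925ms @ 6 + 86.705ms (1/4)
13. 2167.63ms @ 25/4 + 86.705ms (1/4)
14. 2254.335ms @ 13/2 + 173.41ms (1/2)
15. 2427.746ms @ 7 + 346.821ms (1)

note 8 onset = 8/3b = 924.855ms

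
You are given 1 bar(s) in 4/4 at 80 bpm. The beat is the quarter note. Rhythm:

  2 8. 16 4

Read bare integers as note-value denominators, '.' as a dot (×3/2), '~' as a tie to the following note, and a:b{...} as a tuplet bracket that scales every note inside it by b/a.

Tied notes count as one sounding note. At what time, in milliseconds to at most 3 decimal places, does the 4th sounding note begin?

note 4 onset = 3b = 2250.0ms

1. 0.0ms @ 0 + 1500.0ms (2)
2. 1500.0ms @ 2 + 562.5ms (3/4)
3. 2062.5ms @ 11/4 + 187.5ms (1/4)
4. 2250.0ms @ 3 + 750.0ms (1)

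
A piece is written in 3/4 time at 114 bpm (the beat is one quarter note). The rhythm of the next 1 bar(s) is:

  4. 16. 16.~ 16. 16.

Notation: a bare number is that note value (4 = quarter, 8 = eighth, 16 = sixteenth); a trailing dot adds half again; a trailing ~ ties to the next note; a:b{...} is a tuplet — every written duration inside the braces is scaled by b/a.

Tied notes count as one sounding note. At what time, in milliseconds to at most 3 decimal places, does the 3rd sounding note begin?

note 3 onset = 15/8b = 986.842ms

1. 0.0ms @ 0 + 789.474ms (3/2)
2. 789.474ms @ 3/2 + 197.368ms (3/8)
3. 986.842ms @ 15/8 + 394.737ms (3/4)
4. 1381.579ms @ 21/8 + 197.368ms (3/8)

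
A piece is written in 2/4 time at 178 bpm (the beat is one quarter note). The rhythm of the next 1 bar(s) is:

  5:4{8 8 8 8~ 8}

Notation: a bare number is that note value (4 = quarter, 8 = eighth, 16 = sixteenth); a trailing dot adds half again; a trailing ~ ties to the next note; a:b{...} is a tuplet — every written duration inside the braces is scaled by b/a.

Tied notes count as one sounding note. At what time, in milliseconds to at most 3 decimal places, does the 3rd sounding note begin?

1. 0.0ms @ 0 + 134.831ms (2/5)
2. 134.831ms @ 2/5 + 134.831ms (2/5)
3. 269.663ms @ 4/5 + 134.831ms (2/5)
4. 404.494ms @ 6/5 + 269.663ms (4/5)

note 3 onset = 4/5b = 269.663ms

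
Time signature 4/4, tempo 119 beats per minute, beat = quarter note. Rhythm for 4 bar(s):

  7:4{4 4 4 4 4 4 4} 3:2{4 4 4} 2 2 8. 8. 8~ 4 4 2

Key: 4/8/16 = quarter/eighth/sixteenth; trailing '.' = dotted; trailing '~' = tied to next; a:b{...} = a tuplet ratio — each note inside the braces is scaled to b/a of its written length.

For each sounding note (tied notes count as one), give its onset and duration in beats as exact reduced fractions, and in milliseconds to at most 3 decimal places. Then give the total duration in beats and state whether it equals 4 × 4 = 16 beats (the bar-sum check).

1) 0.0ms=0b +288.115ms=4/7b
2) 288.115ms=4/7b +288.115ms=4/7b
3) 576.23ms=8/7b +288.115ms=4/7b
4) 864.346ms=12/7b +288.115ms=4/7b
5) 1152.461ms=16/7b +288.115ms=4/7b
6) 1440.576ms=20/7b +288.115ms=4/7b
7) 1728.691ms=24/7b +288.115ms=4/7b
8) 2016.807ms=4b +336.134ms=2/3b
9) 2352.941ms=14/3b +336.134ms=2/3b
10) 2689.076ms=16/3b +336.134ms=2/3b
11) 3025.21ms=6b +1008.403ms=2b
12) 4033.613ms=8b +1008.403ms=2b
13) 5042.017ms=10b +378.151ms=3/4b
14) 5420.168ms=43/4b +378.151ms=3/4b
15) 5798.319ms=23/2b +756.303ms=3/2b
16) 6554.622ms=13b +504.202ms=1b
17) 7058.824ms=14b +1008.403ms=2b
Σ=16b of 16 (119bpm 4/4) — PASS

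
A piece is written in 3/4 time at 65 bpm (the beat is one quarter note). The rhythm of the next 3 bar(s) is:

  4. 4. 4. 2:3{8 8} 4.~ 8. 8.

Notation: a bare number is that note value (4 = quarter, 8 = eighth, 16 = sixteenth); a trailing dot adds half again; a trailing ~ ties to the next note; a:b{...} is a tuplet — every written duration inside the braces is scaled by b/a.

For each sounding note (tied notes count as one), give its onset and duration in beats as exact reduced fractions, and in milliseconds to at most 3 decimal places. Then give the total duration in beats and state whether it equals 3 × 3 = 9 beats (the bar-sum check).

1) 0.0ms=0b +1384.615ms=3/2b
2) 1384.615ms=3/2b +1384.615ms=3/2b
3) 2769.231ms=3b +1384.615ms=3/2b
4) 4153.846ms=9/2b +692.308ms=3/4b
5) 4846.154ms=21/4b +692.308ms=3/4b
6) 5538.462ms=6b +2076.923ms=9/4b
7) 7615.385ms=33/4b +692.308ms=3/4b
Σ=9b of 9 (65bpm 3/4) — PASS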